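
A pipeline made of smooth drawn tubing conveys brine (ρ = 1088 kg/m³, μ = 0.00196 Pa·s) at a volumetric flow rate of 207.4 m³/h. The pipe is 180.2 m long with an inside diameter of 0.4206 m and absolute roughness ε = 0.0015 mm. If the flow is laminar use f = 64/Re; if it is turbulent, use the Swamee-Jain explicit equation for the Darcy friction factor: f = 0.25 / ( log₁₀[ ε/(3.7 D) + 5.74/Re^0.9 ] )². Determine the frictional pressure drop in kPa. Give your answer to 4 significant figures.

ΔP ≈ 0.7215 kPa

Q = 207.4 m³/h = 207.4/3600 = 0.05761 m³/s.
Cross-sectional area A = πD²/4 = π(0.4206)²/4 = 0.1389 m²; mean velocity V = Q/A = 0.05761/0.1389 = 0.4146 m/s.
Reynolds number Re = ρVD/μ = 1088 · 0.4146 · 0.4206 / 0.00196 = 9.681e+04.
Re > 4000 → turbulent. Relative roughness ε/D = 1.5e-06/0.4206 = 3.57e-06. Swamee-Jain: f = 0.25/(log₁₀[3.57e-06/3.7 + 5.74/9.681e+04^0.9])² = 0.25/(log₁₀[9.64e-07 + 0.000187])² = 0.25/(-3.726)² = 0.01801.
Darcy-Weisbach: ΔP = f(L/D)(ρV²/2) = 0.01801·(180.2/0.4206)·(1088·0.4146²/2) = 0.01801·428.4·93.53 = 721.5 Pa.
ΔP = 721.5 Pa = 0.7215 kPa.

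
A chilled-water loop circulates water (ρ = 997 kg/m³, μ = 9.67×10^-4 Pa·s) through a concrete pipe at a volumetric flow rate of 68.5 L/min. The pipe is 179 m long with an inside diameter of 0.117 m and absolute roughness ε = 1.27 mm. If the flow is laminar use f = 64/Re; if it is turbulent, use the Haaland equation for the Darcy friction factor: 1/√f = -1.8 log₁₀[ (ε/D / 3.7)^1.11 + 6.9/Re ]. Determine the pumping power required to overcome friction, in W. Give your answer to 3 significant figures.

Q = 68.5 L/min = 68.5/60000 = 0.001142 m³/s.
Cross-sectional area A = πD²/4 = π(0.117)²/4 = 0.01075 m²; mean velocity V = Q/A = 0.001142/0.01075 = 0.1062 m/s.
Reynolds number Re = ρVD/μ = 997 · 0.1062 · 0.117 / 0.000967 = 1.281e+04.
Re > 4000 → turbulent. Relative roughness ε/D = 0.00127/0.117 = 0.0109. Haaland: 1/√f = -1.8 log₁₀[(0.0109/3.7)^1.11 + 6.9/1.281e+04] = -1.8 log₁₀[0.00154 + 0.000539] = 4.826, so f = 0.04293.
Darcy-Weisbach: ΔP = f(L/D)(ρV²/2) = 0.04293·(179/0.117)·(997·0.1062²/2) = 0.04293·1530·5.621 = 369.2 Pa.
Pumping power P = QΔP = 0.001142·369.2 = 0.4215 W = 0.422 W.

P ≈ 0.422 W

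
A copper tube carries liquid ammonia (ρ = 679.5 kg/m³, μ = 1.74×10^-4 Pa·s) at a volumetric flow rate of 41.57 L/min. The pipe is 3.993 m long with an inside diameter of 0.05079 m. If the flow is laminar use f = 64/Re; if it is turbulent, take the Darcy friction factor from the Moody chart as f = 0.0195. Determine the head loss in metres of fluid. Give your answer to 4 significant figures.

Q = 41.57 L/min = 41.57/60000 = 0.0006928 m³/s.
Cross-sectional area A = πD²/4 = π(0.05079)²/4 = 0.002026 m²; mean velocity V = Q/A = 0.0006928/0.002026 = 0.342 m/s.
Reynolds number Re = ρVD/μ = 679.5 · 0.342 · 0.05079 / 0.000174 = 6.783e+04.
Re > 4000 → turbulent; use the Moody-chart value f = 0.0195.
Darcy-Weisbach: ΔP = f(L/D)(ρV²/2) = 0.0195·(3.993/0.05079)·(679.5·0.342²/2) = 0.0195·78.62·39.73 = 60.91 Pa.
Head loss h_f = ΔP/(ρg) = 60.91/(679.5·9.81) = 0.009137 m.

h_f ≈ 0.009137 m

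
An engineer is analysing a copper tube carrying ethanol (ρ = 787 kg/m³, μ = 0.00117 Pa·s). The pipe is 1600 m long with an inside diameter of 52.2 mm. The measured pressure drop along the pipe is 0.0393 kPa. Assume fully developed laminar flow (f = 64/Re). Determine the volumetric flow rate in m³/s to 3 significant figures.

Q ≈ 3.83×10^-6 m³/s

For laminar flow, f = 64/Re with Re = ρVD/μ, so Darcy-Weisbach reduces to ΔP = 32μLV/D². Solving for V: V = ΔP·D²/(32μL) = 39.3·(0.0522)²/(32·0.00117·1600) = 0.001788 m/s.
Check: Re = ρVD/μ = 787·0.001788·0.0522/0.00117 = 62.77 < 2300, so the laminar assumption holds.
Q = V·A = 0.001788·(π/4·0.0522²) = 3.826e-06 m³/s = 3.83×10^-6 m³/s.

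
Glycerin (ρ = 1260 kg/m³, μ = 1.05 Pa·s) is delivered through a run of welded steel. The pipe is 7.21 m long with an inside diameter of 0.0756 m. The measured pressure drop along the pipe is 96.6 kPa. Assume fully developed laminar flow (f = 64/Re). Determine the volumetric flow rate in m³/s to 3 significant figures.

For laminar flow, f = 64/Re with Re = ρVD/μ, so Darcy-Weisbach reduces to ΔP = 32μLV/D². Solving for V: V = ΔP·D²/(32μL) = 9.66e+04·(0.0756)²/(32·1.05·7.21) = 2.279 m/s.
Check: Re = ρVD/μ = 1260·2.279·0.0756/1.05 = 206.8 < 2300, so the laminar assumption holds.
Q = V·A = 2.279·(π/4·0.0756²) = 0.01023 m³/s = 0.0102 m³/s.

Q ≈ 0.0102 m³/s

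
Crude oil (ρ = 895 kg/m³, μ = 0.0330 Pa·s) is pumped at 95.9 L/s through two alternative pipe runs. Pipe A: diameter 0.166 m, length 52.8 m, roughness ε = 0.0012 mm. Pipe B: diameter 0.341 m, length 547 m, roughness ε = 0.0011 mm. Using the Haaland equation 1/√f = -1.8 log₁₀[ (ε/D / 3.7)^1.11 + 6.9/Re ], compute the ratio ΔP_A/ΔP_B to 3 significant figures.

ΔP_A/ΔP_B ≈ 2.92

Pipe A: V = Q/A = 0.0959/0.02164 = 4.431 m/s; Re = 1.995e+04; ε/D = 7.23e-06; Haaland → f = 0.02577; ΔP_A = f(L/D)(ρV²/2) = 7.203e+04 Pa.
Pipe B: V = Q/A = 0.0959/0.09133 = 1.05 m/s; Re = 9711; ε/D = 3.23e-06; Haaland → f = 0.03114; ΔP_B = f(L/D)(ρV²/2) = 2.465e+04 Pa.
ΔP_A/ΔP_B = 7.203e+04/2.465e+04 = 2.92.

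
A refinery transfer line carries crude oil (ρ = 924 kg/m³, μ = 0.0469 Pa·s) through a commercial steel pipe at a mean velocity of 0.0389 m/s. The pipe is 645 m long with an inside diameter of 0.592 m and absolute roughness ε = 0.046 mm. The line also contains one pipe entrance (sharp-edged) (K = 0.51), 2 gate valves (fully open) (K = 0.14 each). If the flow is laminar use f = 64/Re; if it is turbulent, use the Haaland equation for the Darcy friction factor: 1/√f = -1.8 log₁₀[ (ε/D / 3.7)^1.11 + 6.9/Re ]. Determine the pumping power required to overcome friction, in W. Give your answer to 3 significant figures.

Reynolds number Re = ρVD/μ = 924 · 0.0389 · 0.592 / 0.0469 = 453.7.
Re < 2300 → laminar flow, so f = 64/Re = 64/453.7 = 0.1411 (the turbulent correlation is not needed).
Total minor-loss coefficient ΣK = 1·0.51 + 2·0.14 = 0.79.
ΔP = [f·L/D + ΣK]·(ρV²/2) = [0.1411·645/0.592 + 0.79]·(924·0.0389²/2) = [153.7 + 0.79]·0.6991 = 108 Pa.
Q = V·A = 0.0389·0.2753 = 0.01071 m³/s.
Pumping power P = QΔP = 0.01071·108 = 1.156 W = 1.16 W.

P ≈ 1.16 W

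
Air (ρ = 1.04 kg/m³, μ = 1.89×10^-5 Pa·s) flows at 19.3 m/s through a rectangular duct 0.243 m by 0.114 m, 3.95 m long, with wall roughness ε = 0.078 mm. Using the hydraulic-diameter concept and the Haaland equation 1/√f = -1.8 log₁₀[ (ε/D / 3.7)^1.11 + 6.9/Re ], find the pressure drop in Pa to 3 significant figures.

ΔP ≈ 93.6 Pa

Hydraulic diameter D_h = 4A/P = 4·(0.243·0.114)/(2·(0.243+0.114)) = 0.1108/0.714 = 0.1552 m.
Re = ρVD_h/μ = 1.04·19.3·0.1552/1.89e-05 = 1.648e+05.
ε/D_h = 7.8e-05/0.1552 = 0.000503; Haaland gives 1/√f = -1.8 log₁₀[5.1e-05+4.19e-05] = 7.258, so f = 0.01898.
ΔP = f(L/D_h)(ρV²/2) = 0.01898·3.95/0.1552·193.7 = 93.59 Pa.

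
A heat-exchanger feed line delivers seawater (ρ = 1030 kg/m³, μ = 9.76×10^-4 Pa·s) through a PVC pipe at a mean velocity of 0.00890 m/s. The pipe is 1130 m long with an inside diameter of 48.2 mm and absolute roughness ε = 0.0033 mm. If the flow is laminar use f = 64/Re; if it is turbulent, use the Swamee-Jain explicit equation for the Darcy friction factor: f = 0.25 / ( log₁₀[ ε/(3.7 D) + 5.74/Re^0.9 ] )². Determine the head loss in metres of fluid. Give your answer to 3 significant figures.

h_f ≈ 0.0134 m

Reynolds number Re = ρVD/μ = 1030 · 0.0089 · 0.0482 / 0.000976 = 452.7.
Re < 2300 → laminar flow, so f = 64/Re = 64/452.7 = 0.1414 (the turbulent correlation is not needed).
Darcy-Weisbach: ΔP = f(L/D)(ρV²/2) = 0.1414·(1130/0.0482)·(1030·0.0089²/2) = 0.1414·2.344e+04·0.04079 = 135.2 Pa.
Head loss h_f = ΔP/(ρg) = 135.2/(1030·9.81) = 0.0134 m.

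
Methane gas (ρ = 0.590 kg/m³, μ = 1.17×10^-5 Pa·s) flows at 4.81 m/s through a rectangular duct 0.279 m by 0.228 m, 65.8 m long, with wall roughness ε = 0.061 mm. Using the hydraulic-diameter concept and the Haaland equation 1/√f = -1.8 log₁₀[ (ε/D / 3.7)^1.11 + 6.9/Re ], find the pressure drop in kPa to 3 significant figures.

Hydraulic diameter D_h = 4A/P = 4·(0.279·0.228)/(2·(0.279+0.228)) = 0.2544/1.014 = 0.2509 m.
Re = ρVD_h/μ = 0.59·4.81·0.2509/1.17e-05 = 6.087e+04.
ε/D_h = 6.1e-05/0.2509 = 0.000243; Haaland gives 1/√f = -1.8 log₁₀[2.28e-05+0.000113] = 6.959, so f = 0.02065.
ΔP = f(L/D_h)(ρV²/2) = 0.02065·65.8/0.2509·6.825 = 36.96 Pa.
ΔP = 0.0370 kPa.

ΔP ≈ 0.0370 kPa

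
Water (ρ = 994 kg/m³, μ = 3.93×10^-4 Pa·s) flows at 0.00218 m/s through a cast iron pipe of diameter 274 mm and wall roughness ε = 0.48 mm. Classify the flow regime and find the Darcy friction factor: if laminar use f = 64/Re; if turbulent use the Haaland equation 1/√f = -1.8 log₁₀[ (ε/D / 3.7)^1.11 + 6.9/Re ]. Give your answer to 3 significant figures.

f ≈ 0.0424

Re = ρVD/μ = 994·0.00218·0.274/0.000393 = 1511.
Re < 2300 → laminar, so f = 64/Re = 0.04236 (roughness is irrelevant in laminar flow).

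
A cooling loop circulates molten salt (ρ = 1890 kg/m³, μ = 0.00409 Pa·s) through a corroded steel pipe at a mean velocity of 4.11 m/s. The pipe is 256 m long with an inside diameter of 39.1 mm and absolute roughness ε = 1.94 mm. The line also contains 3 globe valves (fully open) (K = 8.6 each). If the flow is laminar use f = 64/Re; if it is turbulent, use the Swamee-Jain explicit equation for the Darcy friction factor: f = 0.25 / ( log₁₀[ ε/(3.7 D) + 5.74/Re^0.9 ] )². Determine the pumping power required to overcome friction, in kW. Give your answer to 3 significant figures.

Reynolds number Re = ρVD/μ = 1890 · 4.11 · 0.0391 / 0.00409 = 7.426e+04.
Re > 4000 → turbulent. Relative roughness ε/D = 0.00194/0.0391 = 0.0496. Swamee-Jain: f = 0.25/(log₁₀[0.0496/3.7 + 5.74/7.426e+04^0.9])² = 0.25/(log₁₀[0.0134 + 0.000237])² = 0.25/(-1.865)² = 0.07188.
Total minor-loss coefficient ΣK = 3·8.6 = 25.8.
ΔP = [f·L/D + ΣK]·(ρV²/2) = [0.07188·256/0.0391 + 25.8]·(1890·4.11²/2) = [470.6 + 25.8]·1.596e+04 = 7.924e+06 Pa.
Q = V·A = 4.11·0.001201 = 0.004935 m³/s.
Pumping power P = QΔP = 0.004935·7.924e+06 = 39110 W = 39.1 kW.

P ≈ 39.1 kW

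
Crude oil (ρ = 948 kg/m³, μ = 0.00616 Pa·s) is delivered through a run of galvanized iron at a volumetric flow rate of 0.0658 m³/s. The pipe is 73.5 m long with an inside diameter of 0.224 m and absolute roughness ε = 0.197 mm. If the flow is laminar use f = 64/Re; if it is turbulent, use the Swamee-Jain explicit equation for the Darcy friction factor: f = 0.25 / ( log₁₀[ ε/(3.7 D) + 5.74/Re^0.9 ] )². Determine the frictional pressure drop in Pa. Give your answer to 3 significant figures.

ΔP ≈ 10100 Pa

Cross-sectional area A = πD²/4 = π(0.224)²/4 = 0.03941 m²; mean velocity V = Q/A = 0.0658/0.03941 = 1.67 m/s.
Reynolds number Re = ρVD/μ = 948 · 1.67 · 0.224 / 0.00616 = 5.756e+04.
Re > 4000 → turbulent. Relative roughness ε/D = 0.000197/0.224 = 0.000879. Swamee-Jain: f = 0.25/(log₁₀[0.000879/3.7 + 5.74/5.756e+04^0.9])² = 0.25/(log₁₀[0.000238 + 0.000298])² = 0.25/(-3.271)² = 0.02337.
Darcy-Weisbach: ΔP = f(L/D)(ρV²/2) = 0.02337·(73.5/0.224)·(948·1.67²/2) = 0.02337·328.1·1321 = 1.013e+04 Pa.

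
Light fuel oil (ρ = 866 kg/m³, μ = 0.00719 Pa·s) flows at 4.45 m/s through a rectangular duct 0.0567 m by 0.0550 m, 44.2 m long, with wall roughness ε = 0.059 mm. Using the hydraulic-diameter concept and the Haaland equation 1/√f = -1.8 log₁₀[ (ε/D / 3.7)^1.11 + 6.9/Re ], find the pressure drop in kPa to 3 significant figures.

ΔP ≈ 175 kPa

Hydraulic diameter D_h = 4A/P = 4·(0.0567·0.055)/(2·(0.0567+0.055)) = 0.01247/0.2234 = 0.05584 m.
Re = ρVD_h/μ = 866·4.45·0.05584/0.00719 = 2.993e+04.
ε/D_h = 5.9e-05/0.05584 = 0.00106; Haaland gives 1/√f = -1.8 log₁₀[0.000116+0.000231] = 6.228, so f = 0.02578.
ΔP = f(L/D_h)(ρV²/2) = 0.02578·44.2/0.05584·8574 = 1.75e+05 Pa.
ΔP = 175 kPa.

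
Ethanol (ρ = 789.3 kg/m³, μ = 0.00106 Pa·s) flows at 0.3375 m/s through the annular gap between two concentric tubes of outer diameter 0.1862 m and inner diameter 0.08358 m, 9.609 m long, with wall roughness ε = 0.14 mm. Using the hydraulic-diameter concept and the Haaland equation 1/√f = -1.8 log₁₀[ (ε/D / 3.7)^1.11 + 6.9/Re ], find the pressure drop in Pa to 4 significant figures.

Hydraulic diameter D_h = 4A/P = D_o - D_i = 0.1862 - 0.08358 = 0.1026 m.
Re = ρVD_h/μ = 789.3·0.3375·0.1026/0.00106 = 2.579e+04.
ε/D_h = 0.00014/0.1026 = 0.00136; Haaland gives 1/√f = -1.8 log₁₀[0.000155+0.000268] = 6.074, so f = 0.0271.
ΔP = f(L/D_h)(ρV²/2) = 0.0271·9.609/0.1026·44.95 = 114.1 Pa.

ΔP ≈ 114.1 Pa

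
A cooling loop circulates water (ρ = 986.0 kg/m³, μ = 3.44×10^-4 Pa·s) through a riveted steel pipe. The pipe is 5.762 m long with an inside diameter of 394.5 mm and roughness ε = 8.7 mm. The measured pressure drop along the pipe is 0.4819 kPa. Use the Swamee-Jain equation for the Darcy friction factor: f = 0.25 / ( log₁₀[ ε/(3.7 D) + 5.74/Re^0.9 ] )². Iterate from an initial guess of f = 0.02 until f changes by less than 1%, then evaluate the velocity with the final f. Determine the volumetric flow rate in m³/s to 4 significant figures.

Rearranging Darcy-Weisbach: V = √(2·ΔP·D/(f·L·ρ)). With ε/D = 0.0087/0.3945 = 0.0221, iterate starting from f = 0.02:
  f = 0.02 → V = √(2·481.9·0.3945/(0.02·5.762·986)) = 1.829 m/s; Re = ρVD/μ = 2.068e+06; f → 0.05055
  f = 0.05055 → V = 1.151 m/s; Re = 1.301e+06; f → 0.05057
Converged (Δf/f < 1%). With the final f = 0.05057: V = √(2·481.9·0.3945/(0.05057·5.762·986)) = 1.15 m/s.
Q = V·A = 1.15·(π/4·0.3945²) = 0.1406 m³/s = 0.1406 m³/s.

Q ≈ 0.1406 m³/s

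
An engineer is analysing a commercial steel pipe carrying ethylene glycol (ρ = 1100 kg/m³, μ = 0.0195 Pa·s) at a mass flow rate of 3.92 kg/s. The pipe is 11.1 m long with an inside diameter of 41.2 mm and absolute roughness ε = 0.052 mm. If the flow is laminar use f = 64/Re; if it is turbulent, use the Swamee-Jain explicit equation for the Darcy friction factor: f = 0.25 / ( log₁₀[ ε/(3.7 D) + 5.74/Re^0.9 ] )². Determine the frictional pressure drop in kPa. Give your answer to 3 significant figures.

A = πD²/4 = π(0.0412)²/4 = 0.001333 m²; mean velocity V = ṁ/(ρA) = 3.92/(1100 · 0.001333) = 2.673 m/s.
Reynolds number Re = ρVD/μ = 1100 · 2.673 · 0.0412 / 0.0195 = 6212.
Re > 4000 → turbulent. Relative roughness ε/D = 5.2e-05/0.0412 = 0.00126. Swamee-Jain: f = 0.25/(log₁₀[0.00126/3.7 + 5.74/6212^0.9])² = 0.25/(log₁₀[0.000341 + 0.00221])² = 0.25/(-2.593)² = 0.03719.
Darcy-Weisbach: ΔP = f(L/D)(ρV²/2) = 0.03719·(11.1/0.0412)·(1100·2.673²/2) = 0.03719·269.4·3930 = 3.937e+04 Pa.
ΔP = 3.937e+04 Pa = 39.4 kPa.

ΔP ≈ 39.4 kPa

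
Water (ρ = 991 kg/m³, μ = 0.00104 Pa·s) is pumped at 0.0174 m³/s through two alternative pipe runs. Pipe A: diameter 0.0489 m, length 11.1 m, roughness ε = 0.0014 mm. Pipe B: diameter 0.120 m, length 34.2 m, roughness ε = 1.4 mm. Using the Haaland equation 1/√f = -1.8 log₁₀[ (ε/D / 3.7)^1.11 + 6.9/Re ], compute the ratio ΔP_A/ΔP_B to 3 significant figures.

Pipe A: V = Q/A = 0.0174/0.001878 = 9.265 m/s; Re = 4.317e+05; ε/D = 2.86e-05; Haaland → f = 0.01372; ΔP_A = f(L/D)(ρV²/2) = 1.325e+05 Pa.
Pipe B: V = Q/A = 0.0174/0.01131 = 1.538 m/s; Re = 1.759e+05; ε/D = 0.0117; Haaland → f = 0.04033; ΔP_B = f(L/D)(ρV²/2) = 1.348e+04 Pa.
ΔP_A/ΔP_B = 1.325e+05/1.348e+04 = 9.83.

ΔP_A/ΔP_B ≈ 9.83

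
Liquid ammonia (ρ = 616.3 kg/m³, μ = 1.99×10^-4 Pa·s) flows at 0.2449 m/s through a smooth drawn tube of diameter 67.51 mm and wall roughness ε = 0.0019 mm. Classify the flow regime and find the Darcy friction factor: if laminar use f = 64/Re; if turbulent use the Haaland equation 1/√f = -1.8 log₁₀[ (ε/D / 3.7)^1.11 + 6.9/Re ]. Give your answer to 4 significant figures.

Re = ρVD/μ = 616.3·0.2449·0.06751/0.000199 = 5.12e+04.
Re > 4000 → turbulent. ε/D = 1.9e-06/0.06751 = 2.81e-05; Haaland: 1/√f = -1.8 log₁₀[2.08e-06 + 0.000135] = 6.955, so f = 0.02067.

f ≈ 0.02067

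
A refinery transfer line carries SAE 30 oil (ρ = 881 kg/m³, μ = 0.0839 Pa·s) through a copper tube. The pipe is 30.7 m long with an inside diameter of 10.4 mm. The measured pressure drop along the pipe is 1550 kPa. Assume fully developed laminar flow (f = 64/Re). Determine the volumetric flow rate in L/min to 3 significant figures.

Q ≈ 10.4 L/min

For laminar flow, f = 64/Re with Re = ρVD/μ, so Darcy-Weisbach reduces to ΔP = 32μLV/D². Solving for V: V = ΔP·D²/(32μL) = 1.55e+06·(0.0104)²/(32·0.0839·30.7) = 2.034 m/s.
Check: Re = ρVD/μ = 881·2.034·0.0104/0.0839 = 222.1 < 2300, so the laminar assumption holds.
Q = V·A = 2.034·(π/4·0.0104²) = 0.0001728 m³/s = 10.4 L/min.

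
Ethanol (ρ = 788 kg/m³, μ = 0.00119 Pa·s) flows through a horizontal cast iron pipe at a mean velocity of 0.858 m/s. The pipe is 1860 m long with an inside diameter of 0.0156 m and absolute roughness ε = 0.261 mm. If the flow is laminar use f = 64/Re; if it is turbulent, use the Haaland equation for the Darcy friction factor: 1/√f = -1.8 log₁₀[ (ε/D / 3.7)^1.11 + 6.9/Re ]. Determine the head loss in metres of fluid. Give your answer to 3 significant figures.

Reynolds number Re = ρVD/μ = 788 · 0.858 · 0.0156 / 0.00119 = 8863.
Re > 4000 → turbulent. Relative roughness ε/D = 0.000261/0.0156 = 0.0167. Haaland: 1/√f = -1.8 log₁₀[(0.0167/3.7)^1.11 + 6.9/8863] = -1.8 log₁₀[0.0025 + 0.000778] = 4.473, so f = 0.04999.
Darcy-Weisbach: ΔP = f(L/D)(ρV²/2) = 0.04999·(1860/0.0156)·(788·0.858²/2) = 0.04999·1.192e+05·290 = 1.729e+06 Pa.
Head loss h_f = ΔP/(ρg) = 1.729e+06/(788·9.81) = 224 m.

h_f ≈ 224 m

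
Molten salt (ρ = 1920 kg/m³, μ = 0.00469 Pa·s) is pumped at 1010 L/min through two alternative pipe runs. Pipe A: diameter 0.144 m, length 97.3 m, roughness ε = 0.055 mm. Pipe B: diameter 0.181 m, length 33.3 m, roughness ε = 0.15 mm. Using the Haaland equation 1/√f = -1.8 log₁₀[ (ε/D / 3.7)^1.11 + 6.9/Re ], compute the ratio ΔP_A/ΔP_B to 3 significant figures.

Pipe A: V = Q/A = 0.01683/0.01629 = 1.034 m/s; Re = 6.093e+04; ε/D = 0.000382; Haaland → f = 0.02113; ΔP_A = f(L/D)(ρV²/2) = 1.465e+04 Pa.
Pipe B: V = Q/A = 0.01683/0.02573 = 0.6542 m/s; Re = 4.848e+04; ε/D = 0.000829; Haaland → f = 0.02335; ΔP_B = f(L/D)(ρV²/2) = 1765 Pa.
ΔP_A/ΔP_B = 1.465e+04/1765 = 8.30.

ΔP_A/ΔP_B ≈ 8.30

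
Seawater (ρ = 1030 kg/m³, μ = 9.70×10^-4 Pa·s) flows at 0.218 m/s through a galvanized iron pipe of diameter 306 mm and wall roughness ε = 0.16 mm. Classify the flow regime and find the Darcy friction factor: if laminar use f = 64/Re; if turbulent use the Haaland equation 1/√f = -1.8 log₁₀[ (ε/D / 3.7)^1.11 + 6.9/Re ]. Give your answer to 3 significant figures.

f ≈ 0.0211

Re = ρVD/μ = 1030·0.218·0.306/0.00097 = 7.083e+04.
Re > 4000 → turbulent. ε/D = 0.00016/0.306 = 0.000523; Haaland: 1/√f = -1.8 log₁₀[5.33e-05 + 9.74e-05] = 6.879, so f = 0.02113.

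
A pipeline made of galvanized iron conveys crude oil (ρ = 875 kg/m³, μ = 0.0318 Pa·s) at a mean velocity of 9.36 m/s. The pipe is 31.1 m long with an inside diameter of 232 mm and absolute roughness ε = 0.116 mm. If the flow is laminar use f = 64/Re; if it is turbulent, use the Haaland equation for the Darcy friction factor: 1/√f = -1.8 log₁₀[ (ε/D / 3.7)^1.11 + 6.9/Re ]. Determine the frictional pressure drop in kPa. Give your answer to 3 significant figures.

Reynolds number Re = ρVD/μ = 875 · 9.36 · 0.232 / 0.0318 = 5.975e+04.
Re > 4000 → turbulent. Relative roughness ε/D = 0.000116/0.232 = 0.0005. Haaland: 1/√f = -1.8 log₁₀[(0.0005/3.7)^1.11 + 6.9/5.975e+04] = -1.8 log₁₀[5.07e-05 + 0.000115] = 6.803, so f = 0.02161.
Darcy-Weisbach: ΔP = f(L/D)(ρV²/2) = 0.02161·(31.1/0.232)·(875·9.36²/2) = 0.02161·134.1·3.833e+04 = 1.11e+05 Pa.
ΔP = 1.11e+05 Pa = 111 kPa.

ΔP ≈ 111 kPa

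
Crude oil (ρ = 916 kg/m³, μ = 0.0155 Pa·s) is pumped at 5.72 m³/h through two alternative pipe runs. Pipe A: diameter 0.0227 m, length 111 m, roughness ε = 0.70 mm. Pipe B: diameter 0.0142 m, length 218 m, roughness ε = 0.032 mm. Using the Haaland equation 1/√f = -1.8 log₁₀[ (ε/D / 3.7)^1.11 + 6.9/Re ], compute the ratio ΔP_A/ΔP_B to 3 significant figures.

Pipe A: V = Q/A = 0.001589/0.0004047 = 3.926 m/s; Re = 5267; ε/D = 0.0308; Haaland → f = 0.06346; ΔP_A = f(L/D)(ρV²/2) = 2.191e+06 Pa.
Pipe B: V = Q/A = 0.001589/0.0001584 = 10.03 m/s; Re = 8419; ε/D = 0.00225; Haaland → f = 0.03516; ΔP_B = f(L/D)(ρV²/2) = 2.488e+07 Pa.
ΔP_A/ΔP_B = 2.191e+06/2.488e+07 = 0.0880.

ΔP_A/ΔP_B ≈ 0.0880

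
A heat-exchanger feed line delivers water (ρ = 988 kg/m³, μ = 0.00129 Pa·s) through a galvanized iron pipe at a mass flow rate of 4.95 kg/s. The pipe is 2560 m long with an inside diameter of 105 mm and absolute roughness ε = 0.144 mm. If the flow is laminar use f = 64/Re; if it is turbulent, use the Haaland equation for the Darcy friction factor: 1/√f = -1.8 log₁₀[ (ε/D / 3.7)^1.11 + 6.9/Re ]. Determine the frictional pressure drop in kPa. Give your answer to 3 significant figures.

A = πD²/4 = π(0.105)²/4 = 0.008659 m²; mean velocity V = ṁ/(ρA) = 4.95/(988 · 0.008659) = 0.5786 m/s.
Reynolds number Re = ρVD/μ = 988 · 0.5786 · 0.105 / 0.00129 = 4.653e+04.
Re > 4000 → turbulent. Relative roughness ε/D = 0.000144/0.105 = 0.00137. Haaland: 1/√f = -1.8 log₁₀[(0.00137/3.7)^1.11 + 6.9/4.653e+04] = -1.8 log₁₀[0.000155 + 0.000148] = 6.332, so f = 0.02494.
Darcy-Weisbach: ΔP = f(L/D)(ρV²/2) = 0.02494·(2560/0.105)·(988·0.5786²/2) = 0.02494·2.438e+04·165.4 = 1.006e+05 Pa.
ΔP = 1.006e+05 Pa = 101 kPa.

ΔP ≈ 101 kPa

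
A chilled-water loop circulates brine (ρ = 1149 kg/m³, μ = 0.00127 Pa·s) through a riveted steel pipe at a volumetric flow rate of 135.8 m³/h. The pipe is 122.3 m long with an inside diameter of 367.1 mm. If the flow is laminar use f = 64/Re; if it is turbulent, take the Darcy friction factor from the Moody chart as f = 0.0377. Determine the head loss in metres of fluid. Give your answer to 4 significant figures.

h_f ≈ 0.08131 m

Q = 135.8 m³/h = 135.8/3600 = 0.03772 m³/s.
Cross-sectional area A = πD²/4 = π(0.3671)²/4 = 0.1058 m²; mean velocity V = Q/A = 0.03772/0.1058 = 0.3564 m/s.
Reynolds number Re = ρVD/μ = 1149 · 0.3564 · 0.3671 / 0.00127 = 1.184e+05.
Re > 4000 → turbulent; use the Moody-chart value f = 0.0377.
Darcy-Weisbach: ΔP = f(L/D)(ρV²/2) = 0.0377·(122.3/0.3671)·(1149·0.3564²/2) = 0.0377·333.2·72.97 = 916.5 Pa.
Head loss h_f = ΔP/(ρg) = 916.5/(1149·9.81) = 0.08131 m.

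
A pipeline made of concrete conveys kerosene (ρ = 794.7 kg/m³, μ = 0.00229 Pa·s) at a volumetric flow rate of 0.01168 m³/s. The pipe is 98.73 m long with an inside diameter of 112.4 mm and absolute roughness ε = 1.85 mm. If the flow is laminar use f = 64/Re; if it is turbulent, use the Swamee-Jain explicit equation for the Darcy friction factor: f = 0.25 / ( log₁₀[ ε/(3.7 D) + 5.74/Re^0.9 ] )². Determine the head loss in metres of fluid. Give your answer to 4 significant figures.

Cross-sectional area A = πD²/4 = π(0.1124)²/4 = 0.009923 m²; mean velocity V = Q/A = 0.01168/0.009923 = 1.177 m/s.
Reynolds number Re = ρVD/μ = 794.7 · 1.177 · 0.1124 / 0.00229 = 4.591e+04.
Re > 4000 → turbulent. Relative roughness ε/D = 0.00185/0.1124 = 0.0165. Swamee-Jain: f = 0.25/(log₁₀[0.0165/3.7 + 5.74/4.591e+04^0.9])² = 0.25/(log₁₀[0.00445 + 0.000366])² = 0.25/(-2.317)² = 0.04655.
Darcy-Weisbach: ΔP = f(L/D)(ρV²/2) = 0.04655·(98.73/0.1124)·(794.7·1.177²/2) = 0.04655·878.4·550.6 = 2.251e+04 Pa.
Head loss h_f = ΔP/(ρg) = 2.251e+04/(794.7·9.81) = 2.888 m.

h_f ≈ 2.888 m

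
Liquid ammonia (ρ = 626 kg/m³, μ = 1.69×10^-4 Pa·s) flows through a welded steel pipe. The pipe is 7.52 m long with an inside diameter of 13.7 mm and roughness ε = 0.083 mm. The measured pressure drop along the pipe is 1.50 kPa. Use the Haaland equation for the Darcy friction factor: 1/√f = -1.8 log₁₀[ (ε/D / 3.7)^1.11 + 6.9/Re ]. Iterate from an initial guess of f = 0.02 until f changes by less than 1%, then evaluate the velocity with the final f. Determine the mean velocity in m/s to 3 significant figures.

Rearranging Darcy-Weisbach: V = √(2·ΔP·D/(f·L·ρ)). With ε/D = 8.3e-05/0.0137 = 0.00606, iterate starting from f = 0.02:
  f = 0.02 → V = √(2·1500·0.0137/(0.02·7.52·626)) = 0.6607 m/s; Re = ρVD/μ = 3.353e+04; f → 0.03444
  f = 0.03444 → V = 0.5035 m/s; Re = 2.555e+04; f → 0.03506
  f = 0.03506 → V = 0.499 m/s; Re = 2.532e+04; f → 0.03508
Converged (Δf/f < 1%). With the final f = 0.03508: V = √(2·1500·0.0137/(0.03508·7.52·626)) = 0.4989 m/s.

V ≈ 0.499 m/s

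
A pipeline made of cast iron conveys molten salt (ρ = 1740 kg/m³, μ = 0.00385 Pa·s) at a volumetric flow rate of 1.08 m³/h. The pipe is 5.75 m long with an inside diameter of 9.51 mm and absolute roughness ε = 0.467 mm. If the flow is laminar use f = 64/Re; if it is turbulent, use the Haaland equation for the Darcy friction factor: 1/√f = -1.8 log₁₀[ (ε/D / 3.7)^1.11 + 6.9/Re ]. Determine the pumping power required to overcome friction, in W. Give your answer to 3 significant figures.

P ≈ 204 W

Q = 1.08 m³/h = 1.08/3600 = 0.0003 m³/s.
Cross-sectional area A = πD²/4 = π(0.00951)²/4 = 7.103e-05 m²; mean velocity V = Q/A = 0.0003/7.103e-05 = 4.223 m/s.
Reynolds number Re = ρVD/μ = 1740 · 4.223 · 0.00951 / 0.00385 = 1.815e+04.
Re > 4000 → turbulent. Relative roughness ε/D = 0.000467/0.00951 = 0.0491. Haaland: 1/√f = -1.8 log₁₀[(0.0491/3.7)^1.11 + 6.9/1.815e+04] = -1.8 log₁₀[0.00825 + 0.00038] = 3.715, so f = 0.07245.
Darcy-Weisbach: ΔP = f(L/D)(ρV²/2) = 0.07245·(5.75/0.00951)·(1740·4.223²/2) = 0.07245·604.6·1.552e+04 = 6.798e+05 Pa.
Pumping power P = QΔP = 0.0003·6.798e+05 = 203.9 W = 204 W.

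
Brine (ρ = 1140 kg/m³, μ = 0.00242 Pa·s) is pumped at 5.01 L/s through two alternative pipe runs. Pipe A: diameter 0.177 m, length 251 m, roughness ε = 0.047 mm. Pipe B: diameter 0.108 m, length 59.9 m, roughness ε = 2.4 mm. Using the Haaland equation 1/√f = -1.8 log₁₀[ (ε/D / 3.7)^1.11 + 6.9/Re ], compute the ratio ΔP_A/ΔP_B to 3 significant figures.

ΔP_A/ΔP_B ≈ 0.186

Pipe A: V = Q/A = 0.00501/0.02461 = 0.2036 m/s; Re = 1.698e+04; ε/D = 0.000266; Haaland → f = 0.02726; ΔP_A = f(L/D)(ρV²/2) = 913.4 Pa.
Pipe B: V = Q/A = 0.00501/0.009161 = 0.5469 m/s; Re = 2.782e+04; ε/D = 0.0222; Haaland → f = 0.05204; ΔP_B = f(L/D)(ρV²/2) = 4920 Pa.
ΔP_A/ΔP_B = 913.4/4920 = 0.186.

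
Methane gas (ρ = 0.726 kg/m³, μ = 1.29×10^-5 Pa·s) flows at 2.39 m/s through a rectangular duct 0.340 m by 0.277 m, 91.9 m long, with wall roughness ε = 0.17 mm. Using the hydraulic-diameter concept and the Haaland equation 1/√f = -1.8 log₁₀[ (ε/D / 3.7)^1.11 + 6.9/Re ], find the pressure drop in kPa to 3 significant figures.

ΔP ≈ 0.0145 kPa

Hydraulic diameter D_h = 4A/P = 4·(0.34·0.277)/(2·(0.34+0.277)) = 0.3767/1.234 = 0.3053 m.
Re = ρVD_h/μ = 0.726·2.39·0.3053/1.29e-05 = 4.106e+04.
ε/D_h = 0.00017/0.3053 = 0.000557; Haaland gives 1/√f = -1.8 log₁₀[5.72e-05+0.000168] = 6.565, so f = 0.0232.
ΔP = f(L/D_h)(ρV²/2) = 0.0232·91.9/0.3053·2.073 = 14.48 Pa.
ΔP = 0.0145 kPa.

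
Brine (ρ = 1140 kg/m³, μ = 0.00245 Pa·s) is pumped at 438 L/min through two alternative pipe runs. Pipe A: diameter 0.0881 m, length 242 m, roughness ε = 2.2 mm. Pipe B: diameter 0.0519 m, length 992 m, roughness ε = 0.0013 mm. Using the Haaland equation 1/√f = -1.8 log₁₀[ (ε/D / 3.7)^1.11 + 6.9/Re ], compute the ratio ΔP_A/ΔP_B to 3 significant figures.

Pipe A: V = Q/A = 0.0073/0.006096 = 1.198 m/s; Re = 4.909e+04; ε/D = 0.025; Haaland → f = 0.05385; ΔP_A = f(L/D)(ρV²/2) = 1.209e+05 Pa.
Pipe B: V = Q/A = 0.0073/0.002116 = 3.451 m/s; Re = 8.333e+04; ε/D = 2.5e-05; Haaland → f = 0.01861; ΔP_B = f(L/D)(ρV²/2) = 2.414e+06 Pa.
ΔP_A/ΔP_B = 1.209e+05/2.414e+06 = 0.0501.

ΔP_A/ΔP_B ≈ 0.0501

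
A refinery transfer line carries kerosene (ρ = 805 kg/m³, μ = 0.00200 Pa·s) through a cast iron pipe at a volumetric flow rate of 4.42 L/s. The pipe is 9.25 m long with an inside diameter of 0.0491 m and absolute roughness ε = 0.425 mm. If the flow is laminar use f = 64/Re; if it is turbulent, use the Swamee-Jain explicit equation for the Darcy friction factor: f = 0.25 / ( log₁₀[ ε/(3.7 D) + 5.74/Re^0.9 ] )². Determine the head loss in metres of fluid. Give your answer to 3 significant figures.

h_f ≈ 1.98 m

Q = 4.42 L/s = 4.42/1000 = 0.00442 m³/s.
Cross-sectional area A = πD²/4 = π(0.0491)²/4 = 0.001893 m²; mean velocity V = Q/A = 0.00442/0.001893 = 2.334 m/s.
Reynolds number Re = ρVD/μ = 805 · 2.334 · 0.0491 / 0.002 = 4.613e+04.
Re > 4000 → turbulent. Relative roughness ε/D = 0.000425/0.0491 = 0.00866. Swamee-Jain: f = 0.25/(log₁₀[0.00866/3.7 + 5.74/4.613e+04^0.9])² = 0.25/(log₁₀[0.00234 + 0.000364])² = 0.25/(-2.568)² = 0.03791.
Darcy-Weisbach: ΔP = f(L/D)(ρV²/2) = 0.03791·(9.25/0.0491)·(805·2.334²/2) = 0.03791·188.4·2193 = 1.566e+04 Pa.
Head loss h_f = ΔP/(ρg) = 1.566e+04/(805·9.81) = 1.98 m.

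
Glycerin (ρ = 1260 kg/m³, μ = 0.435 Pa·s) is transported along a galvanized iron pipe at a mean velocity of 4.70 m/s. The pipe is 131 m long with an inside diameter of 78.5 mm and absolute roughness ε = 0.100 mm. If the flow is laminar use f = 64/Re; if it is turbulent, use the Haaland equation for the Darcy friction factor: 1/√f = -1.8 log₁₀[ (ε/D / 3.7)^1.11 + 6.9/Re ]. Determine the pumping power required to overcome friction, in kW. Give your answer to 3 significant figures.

Reynolds number Re = ρVD/μ = 1260 · 4.7 · 0.0785 / 0.435 = 1069.
Re < 2300 → laminar flow, so f = 64/Re = 64/1069 = 0.05989 (the turbulent correlation is not needed).
Darcy-Weisbach: ΔP = f(L/D)(ρV²/2) = 0.05989·(131/0.0785)·(1260·4.7²/2) = 0.05989·1669·1.392e+04 = 1.391e+06 Pa.
Q = V·A = 4.7·0.00484 = 0.02275 m³/s.
Pumping power P = QΔP = 0.02275·1.391e+06 = 31640 W = 31.6 kW.

P ≈ 31.6 kW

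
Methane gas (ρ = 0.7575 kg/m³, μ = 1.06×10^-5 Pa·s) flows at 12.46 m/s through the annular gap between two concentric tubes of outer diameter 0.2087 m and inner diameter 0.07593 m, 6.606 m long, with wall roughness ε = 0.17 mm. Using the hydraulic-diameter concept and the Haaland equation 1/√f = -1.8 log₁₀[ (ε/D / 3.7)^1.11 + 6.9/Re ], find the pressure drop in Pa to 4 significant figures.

Hydraulic diameter D_h = 4A/P = D_o - D_i = 0.2087 - 0.07593 = 0.1328 m.
Re = ρVD_h/μ = 0.7575·12.46·0.1328/1.06e-05 = 1.182e+05.
ε/D_h = 0.00017/0.1328 = 0.00128; Haaland gives 1/√f = -1.8 log₁₀[0.000144+5.84e-05] = 6.649, so f = 0.02262.
ΔP = f(L/D_h)(ρV²/2) = 0.02262·6.606/0.1328·58.8 = 66.18 Pa.

ΔP ≈ 66.18 Pa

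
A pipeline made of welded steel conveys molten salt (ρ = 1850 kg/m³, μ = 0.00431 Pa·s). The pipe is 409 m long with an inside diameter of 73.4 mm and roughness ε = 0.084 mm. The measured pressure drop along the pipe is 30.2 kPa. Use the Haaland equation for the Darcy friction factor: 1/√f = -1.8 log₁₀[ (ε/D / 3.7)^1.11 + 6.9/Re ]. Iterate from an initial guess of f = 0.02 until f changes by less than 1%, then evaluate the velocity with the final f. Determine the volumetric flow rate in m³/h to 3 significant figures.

Q ≈ 6.73 m³/h

Rearranging Darcy-Weisbach: V = √(2·ΔP·D/(f·L·ρ)). With ε/D = 8.4e-05/0.0734 = 0.00114, iterate starting from f = 0.02:
  f = 0.02 → V = √(2·3.02e+04·0.0734/(0.02·409·1850)) = 0.5413 m/s; Re = ρVD/μ = 1.705e+04; f → 0.02879
  f = 0.02879 → V = 0.4511 m/s; Re = 1.421e+04; f → 0.0299
  f = 0.0299 → V = 0.4427 m/s; Re = 1.395e+04; f → 0.03002
Converged (Δf/f < 1%). With the final f = 0.03002: V = √(2·3.02e+04·0.0734/(0.03002·409·1850)) = 0.4418 m/s.
Q = V·A = 0.4418·(π/4·0.0734²) = 0.001869 m³/s = 6.73 m³/h.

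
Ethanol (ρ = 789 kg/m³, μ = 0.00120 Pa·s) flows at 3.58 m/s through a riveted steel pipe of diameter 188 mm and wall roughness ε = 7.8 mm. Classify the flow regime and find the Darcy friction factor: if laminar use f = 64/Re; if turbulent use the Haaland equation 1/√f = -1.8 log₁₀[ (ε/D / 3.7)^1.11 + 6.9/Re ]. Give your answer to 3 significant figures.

Re = ρVD/μ = 789·3.58·0.188/0.0012 = 4.425e+05.
Re > 4000 → turbulent. ε/D = 0.0078/0.188 = 0.0415; Haaland: 1/√f = -1.8 log₁₀[0.00684 + 1.56e-05] = 3.895, so f = 0.06592.

f ≈ 0.0659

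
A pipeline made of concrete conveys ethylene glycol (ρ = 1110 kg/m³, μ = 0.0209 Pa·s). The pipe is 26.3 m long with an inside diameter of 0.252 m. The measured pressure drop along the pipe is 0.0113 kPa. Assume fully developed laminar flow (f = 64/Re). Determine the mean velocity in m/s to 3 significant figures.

For laminar flow, f = 64/Re with Re = ρVD/μ, so Darcy-Weisbach reduces to ΔP = 32μLV/D². Solving for V: V = ΔP·D²/(32μL) = 11.3·(0.252)²/(32·0.0209·26.3) = 0.0408 m/s.
Check: Re = ρVD/μ = 1110·0.0408·0.252/0.0209 = 546 < 2300, so the laminar assumption holds.

V ≈ 0.0408 m/s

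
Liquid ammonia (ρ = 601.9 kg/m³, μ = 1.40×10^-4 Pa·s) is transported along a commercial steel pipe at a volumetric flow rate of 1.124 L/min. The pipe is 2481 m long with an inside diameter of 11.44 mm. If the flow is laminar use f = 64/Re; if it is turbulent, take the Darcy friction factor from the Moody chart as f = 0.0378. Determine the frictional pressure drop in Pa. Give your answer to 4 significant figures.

ΔP ≈ 81950 Pa

Q = 1.124 L/min = 1.124/60000 = 1.873e-05 m³/s.
Cross-sectional area A = πD²/4 = π(0.01144)²/4 = 0.0001028 m²; mean velocity V = Q/A = 1.873e-05/0.0001028 = 0.1823 m/s.
Reynolds number Re = ρVD/μ = 601.9 · 0.1823 · 0.01144 / 0.00014 = 8964.
Re > 4000 → turbulent; use the Moody-chart value f = 0.0378.
Darcy-Weisbach: ΔP = f(L/D)(ρV²/2) = 0.0378·(2481/0.01144)·(601.9·0.1823²/2) = 0.0378·2.169e+05·9.996 = 8.195e+04 Pa.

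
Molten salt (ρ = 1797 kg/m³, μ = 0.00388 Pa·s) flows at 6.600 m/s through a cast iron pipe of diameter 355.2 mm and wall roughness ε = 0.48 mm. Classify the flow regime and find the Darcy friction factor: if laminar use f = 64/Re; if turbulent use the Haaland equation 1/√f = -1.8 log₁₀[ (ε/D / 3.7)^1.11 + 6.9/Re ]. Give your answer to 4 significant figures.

Re = ρVD/μ = 1797·6.6·0.3552/0.00388 = 1.086e+06.
Re > 4000 → turbulent. ε/D = 0.00048/0.3552 = 0.00135; Haaland: 1/√f = -1.8 log₁₀[0.000153 + 6.36e-06] = 6.836, so f = 0.0214.

f ≈ 0.02140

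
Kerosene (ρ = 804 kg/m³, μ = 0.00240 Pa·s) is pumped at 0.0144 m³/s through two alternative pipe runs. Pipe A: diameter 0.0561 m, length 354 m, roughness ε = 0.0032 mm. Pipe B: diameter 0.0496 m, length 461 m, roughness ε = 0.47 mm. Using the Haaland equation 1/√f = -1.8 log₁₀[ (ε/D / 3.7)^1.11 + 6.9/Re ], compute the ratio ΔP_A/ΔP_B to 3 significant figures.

Pipe A: V = Q/A = 0.0144/0.002472 = 5.826 m/s; Re = 1.095e+05; ε/D = 5.7e-05; Haaland → f = 0.01775; ΔP_A = f(L/D)(ρV²/2) = 1.528e+06 Pa.
Pipe B: V = Q/A = 0.0144/0.001932 = 7.453 m/s; Re = 1.238e+05; ε/D = 0.00948; Haaland → f = 0.03776; ΔP_B = f(L/D)(ρV²/2) = 7.837e+06 Pa.
ΔP_A/ΔP_B = 1.528e+06/7.837e+06 = 0.195.

ΔP_A/ΔP_B ≈ 0.195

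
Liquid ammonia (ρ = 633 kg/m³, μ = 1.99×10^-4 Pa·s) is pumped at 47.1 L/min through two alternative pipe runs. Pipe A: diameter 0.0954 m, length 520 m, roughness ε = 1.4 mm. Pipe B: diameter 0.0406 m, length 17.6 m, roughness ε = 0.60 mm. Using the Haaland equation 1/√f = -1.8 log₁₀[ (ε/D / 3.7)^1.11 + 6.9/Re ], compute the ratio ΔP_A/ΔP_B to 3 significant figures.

ΔP_A/ΔP_B ≈ 0.418

Pipe A: V = Q/A = 0.000785/0.007148 = 0.1098 m/s; Re = 3.333e+04; ε/D = 0.0147; Haaland → f = 0.04476; ΔP_A = f(L/D)(ρV²/2) = 931.2 Pa.
Pipe B: V = Q/A = 0.000785/0.001295 = 0.6064 m/s; Re = 7.831e+04; ε/D = 0.0148; Haaland → f = 0.04411; ΔP_B = f(L/D)(ρV²/2) = 2225 Pa.
ΔP_A/ΔP_B = 931.2/2225 = 0.418.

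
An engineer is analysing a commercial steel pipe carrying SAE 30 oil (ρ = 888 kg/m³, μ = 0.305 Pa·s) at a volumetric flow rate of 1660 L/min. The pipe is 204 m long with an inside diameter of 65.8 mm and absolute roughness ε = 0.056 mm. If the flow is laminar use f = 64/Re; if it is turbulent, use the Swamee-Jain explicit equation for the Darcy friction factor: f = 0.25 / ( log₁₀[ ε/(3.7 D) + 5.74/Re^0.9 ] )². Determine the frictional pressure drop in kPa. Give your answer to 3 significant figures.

ΔP ≈ 3740 kPa

Q = 1660 L/min = 1660/60000 = 0.02767 m³/s.
Cross-sectional area A = πD²/4 = π(0.0658)²/4 = 0.0034 m²; mean velocity V = Q/A = 0.02767/0.0034 = 8.136 m/s.
Reynolds number Re = ρVD/μ = 888 · 8.136 · 0.0658 / 0.305 = 1559.
Re < 2300 → laminar flow, so f = 64/Re = 64/1559 = 0.04106 (the turbulent correlation is not needed).
Darcy-Weisbach: ΔP = f(L/D)(ρV²/2) = 0.04106·(204/0.0658)·(888·8.136²/2) = 0.04106·3100·2.939e+04 = 3.741e+06 Pa.
ΔP = 3.741e+06 Pa = 3740 kPa.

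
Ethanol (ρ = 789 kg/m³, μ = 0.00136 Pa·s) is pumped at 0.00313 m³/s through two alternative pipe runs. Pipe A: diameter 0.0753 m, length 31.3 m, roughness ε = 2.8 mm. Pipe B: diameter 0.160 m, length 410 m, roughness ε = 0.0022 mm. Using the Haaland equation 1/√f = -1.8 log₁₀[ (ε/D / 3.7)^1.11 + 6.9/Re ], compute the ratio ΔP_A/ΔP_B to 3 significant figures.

ΔP_A/ΔP_B ≈ 7.52

Pipe A: V = Q/A = 0.00313/0.004453 = 0.7029 m/s; Re = 3.07e+04; ε/D = 0.0372; Haaland → f = 0.06367; ΔP_A = f(L/D)(ρV²/2) = 5157 Pa.
Pipe B: V = Q/A = 0.00313/0.02011 = 0.1557 m/s; Re = 1.445e+04; ε/D = 1.38e-05; Haaland → f = 0.028; ΔP_B = f(L/D)(ρV²/2) = 685.9 Pa.
ΔP_A/ΔP_B = 5157/685.9 = 7.52.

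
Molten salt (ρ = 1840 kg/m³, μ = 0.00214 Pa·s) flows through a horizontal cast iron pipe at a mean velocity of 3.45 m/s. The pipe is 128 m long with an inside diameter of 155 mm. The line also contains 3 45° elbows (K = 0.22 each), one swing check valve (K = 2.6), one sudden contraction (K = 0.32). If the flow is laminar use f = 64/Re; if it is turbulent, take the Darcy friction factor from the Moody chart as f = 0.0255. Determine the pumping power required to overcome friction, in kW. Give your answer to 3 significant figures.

P ≈ 17.6 kW

Reynolds number Re = ρVD/μ = 1840 · 3.45 · 0.155 / 0.00214 = 4.598e+05.
Re > 4000 → turbulent; use the Moody-chart value f = 0.0255.
Total minor-loss coefficient ΣK = 3·0.22 + 1·2.6 + 1·0.32 = 3.58.
ΔP = [f·L/D + ΣK]·(ρV²/2) = [0.0255·128/0.155 + 3.58]·(1840·3.45²/2) = [21.06 + 3.58]·1.095e+04 = 2.698e+05 Pa.
Q = V·A = 3.45·0.01887 = 0.0651 m³/s.
Pumping power P = QΔP = 0.0651·2.698e+05 = 17560 W = 17.6 kW.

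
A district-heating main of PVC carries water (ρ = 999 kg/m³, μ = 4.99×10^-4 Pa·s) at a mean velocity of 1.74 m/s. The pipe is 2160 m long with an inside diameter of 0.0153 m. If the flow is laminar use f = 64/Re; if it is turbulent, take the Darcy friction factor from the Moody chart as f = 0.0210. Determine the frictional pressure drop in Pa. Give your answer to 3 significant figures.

ΔP ≈ 4.48×10^6 Pa

Reynolds number Re = ρVD/μ = 999 · 1.74 · 0.0153 / 0.000499 = 5.33e+04.
Re > 4000 → turbulent; use the Moody-chart value f = 0.0210.
Darcy-Weisbach: ΔP = f(L/D)(ρV²/2) = 0.021·(2160/0.0153)·(999·1.74²/2) = 0.021·1.412e+05·1512 = 4.483e+06 Pa.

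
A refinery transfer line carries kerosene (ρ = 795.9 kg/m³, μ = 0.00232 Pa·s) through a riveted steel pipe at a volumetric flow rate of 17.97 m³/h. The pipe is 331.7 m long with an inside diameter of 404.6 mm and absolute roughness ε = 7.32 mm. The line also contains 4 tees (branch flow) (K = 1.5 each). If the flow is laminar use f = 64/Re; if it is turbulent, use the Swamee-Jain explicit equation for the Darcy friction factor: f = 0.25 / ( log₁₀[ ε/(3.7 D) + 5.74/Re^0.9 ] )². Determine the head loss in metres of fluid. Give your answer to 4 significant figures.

h_f ≈ 0.003930 m

Q = 17.97 m³/h = 17.97/3600 = 0.004992 m³/s.
Cross-sectional area A = πD²/4 = π(0.4046)²/4 = 0.1286 m²; mean velocity V = Q/A = 0.004992/0.1286 = 0.03882 m/s.
Reynolds number Re = ρVD/μ = 795.9 · 0.03882 · 0.4046 / 0.00232 = 5389.
Re > 4000 → turbulent. Relative roughness ε/D = 0.00732/0.4046 = 0.0181. Swamee-Jain: f = 0.25/(log₁₀[0.0181/3.7 + 5.74/5389^0.9])² = 0.25/(log₁₀[0.00489 + 0.00252])² = 0.25/(-2.13)² = 0.05508.
Total minor-loss coefficient ΣK = 4·1.5 = 6.
ΔP = [f·L/D + ΣK]·(ρV²/2) = [0.05508·331.7/0.4046 + 6]·(795.9·0.03882²/2) = [45.15 + 6]·0.5998 = 30.68 Pa.
Head loss h_f = ΔP/(ρg) = 30.68/(795.9·9.81) = 0.003930 m.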